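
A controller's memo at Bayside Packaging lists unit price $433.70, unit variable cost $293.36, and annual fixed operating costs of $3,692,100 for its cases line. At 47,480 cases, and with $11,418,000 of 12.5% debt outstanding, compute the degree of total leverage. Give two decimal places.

Contribution at this volume is 47,480 × $140.34 = $6,663,343.20.
Subtracting fixed costs: EBIT = $6,663,343.20 − $3,692,100 = $2,971,243.20. Interest = $1,427,250.00.
DOL = $6,663,343.20 ÷ $2,971,243.20 = 2.2426; DFL = $2,971,243.20 ÷ $1,543,993.20 = 1.9244.
DCL = DOL × DFL = 2.2426 × 1.9244 = 4.3157.

4.32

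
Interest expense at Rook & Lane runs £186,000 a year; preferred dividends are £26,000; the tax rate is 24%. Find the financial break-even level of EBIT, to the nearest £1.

£220,211

Grossing the preferred dividend up to pre-tax terms: £26,000 / (1 − 0.24) = £34,210.53.
EPS = 0 when EBIT covers interest plus the pre-tax preferred burden: £186,000 + £34,210.53 = £220,210.53.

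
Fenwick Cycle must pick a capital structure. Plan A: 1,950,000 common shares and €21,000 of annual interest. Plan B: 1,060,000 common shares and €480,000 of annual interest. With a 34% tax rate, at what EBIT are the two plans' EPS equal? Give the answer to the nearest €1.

Set EPS_A = EPS_B: (EBIT − €21,000)(1 − 0.34) ÷ 1,950,000 = (EBIT − €480,000)(1 − 0.34) ÷ 1,060,000.
Cancelling (1 − t) and cross-multiplying: 1,060,000·(EBIT − 21,000) = 1,950,000·(EBIT − 480,000).
EBIT × (1,950,000 − 1,060,000) = 480,000 × 1,950,000 − 21,000 × 1,060,000 = 913,740,000,000, so EBIT = 913,740,000,000 ÷ 890,000 = 1,026,674.16.

€1,026,674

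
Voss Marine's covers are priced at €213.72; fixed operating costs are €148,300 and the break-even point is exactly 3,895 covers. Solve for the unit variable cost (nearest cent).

At break-even, FC = Q × (P − VC), so P − VC = €148,300 ÷ 3,895 = €38.0745.
Hence VC = price − CM = €213.72 − €38.0745 = €175.65.

€175.65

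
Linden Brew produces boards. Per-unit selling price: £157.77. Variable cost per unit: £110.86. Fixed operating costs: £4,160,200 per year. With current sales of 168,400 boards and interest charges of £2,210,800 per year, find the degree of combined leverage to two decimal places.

5.17

Total contribution margin = 168,400 × £46.91 = £7,899,644.00.
EBIT = £7,899,644.00 − £4,160,200 = £3,739,444.00. Interest = £2,210,800.00.
DOL = £7,899,644.00 ÷ £3,739,444.00 = 2.1125; DFL = £3,739,444.00 ÷ £1,528,644.00 = 2.4462.
Combined leverage = 2.1125 × 2.4462 = 5.1676.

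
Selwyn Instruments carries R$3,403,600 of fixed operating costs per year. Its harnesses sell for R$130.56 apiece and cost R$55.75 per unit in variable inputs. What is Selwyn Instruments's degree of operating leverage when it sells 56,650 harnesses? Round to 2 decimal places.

5.08

At 56,650 units, contribution = 56,650 × R$74.81 = R$4,237,986.50.
Operating income = contribution − fixed costs = R$4,237,986.50 − R$3,403,600 = R$834,386.50.
DOL = contribution ÷ EBIT = R$4,237,986.50 ÷ R$834,386.50 = 5.0792.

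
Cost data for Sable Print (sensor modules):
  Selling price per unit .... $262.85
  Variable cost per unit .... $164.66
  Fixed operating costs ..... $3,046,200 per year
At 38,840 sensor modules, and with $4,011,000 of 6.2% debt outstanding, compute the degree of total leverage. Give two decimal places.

At 38,840 units, contribution = 38,840 × $98.19 = $3,813,699.60.
Operating income = contribution − fixed costs = $3,813,699.60 − $3,046,200 = $767,499.60. Interest = $248,682.00, so EBIT − I = $518,817.60.
Degree of total leverage = total CM / (EBIT − interest) = $3,813,699.60 / $518,817.60 = 7.3508.

7.35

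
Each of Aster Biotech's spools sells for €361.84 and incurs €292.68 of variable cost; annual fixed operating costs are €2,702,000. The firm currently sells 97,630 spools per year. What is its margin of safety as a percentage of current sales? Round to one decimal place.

60.0%

Contribution margin per unit = €361.84 − €292.68 = €69.16. Break-even units = €2,702,000 ÷ €69.16 = 39,068.83; break-even revenue = 39,068.83 × €361.84 = €14,136,663.97.
Current sales = 97,630 × €361.84 = €35,326,439.20.
Margin of safety = (€35,326,439.20 − €14,136,663.97) ÷ €35,326,439.20 = 60.0%.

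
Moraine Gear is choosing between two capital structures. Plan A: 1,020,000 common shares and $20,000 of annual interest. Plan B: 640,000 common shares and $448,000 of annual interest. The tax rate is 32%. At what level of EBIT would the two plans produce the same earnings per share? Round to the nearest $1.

Set EPS_A = EPS_B: (EBIT − $20,000)(1 − 0.32) ÷ 1,020,000 = (EBIT − $448,000)(1 − 0.32) ÷ 640,000.
Cancelling (1 − t) and cross-multiplying: 640,000·(EBIT − 20,000) = 1,020,000·(EBIT − 448,000).
EBIT × (1,020,000 − 640,000) = 448,000 × 1,020,000 − 20,000 × 640,000 = 444,160,000,000, so EBIT = 444,160,000,000 ÷ 380,000 = 1,168,842.11.

$1,168,842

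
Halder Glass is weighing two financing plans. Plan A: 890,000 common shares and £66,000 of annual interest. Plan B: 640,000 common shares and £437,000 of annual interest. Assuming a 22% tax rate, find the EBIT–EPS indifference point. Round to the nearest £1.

At indifference, (EBIT − 66,000)(1 − t)/890,000 = (EBIT − 437,000)(1 − t)/640,000.
Cancelling (1 − t) and cross-multiplying: 640,000·(EBIT − 66,000) = 890,000·(EBIT − 437,000).
Solving, EBIT = (437,000·890,000 − 66,000·640,000) / (890,000 − 640,000) = 346,690,000,000 / 250,000 = 1,386,760.00.

£1,386,760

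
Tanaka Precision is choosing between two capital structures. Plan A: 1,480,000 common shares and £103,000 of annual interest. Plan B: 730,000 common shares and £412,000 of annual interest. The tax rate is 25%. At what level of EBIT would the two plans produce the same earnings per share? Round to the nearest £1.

£712,760

At indifference, (EBIT − 103,000)(1 − t)/1,480,000 = (EBIT − 412,000)(1 − t)/730,000.
Cancelling (1 − t) and cross-multiplying: 730,000·(EBIT − 103,000) = 1,480,000·(EBIT − 412,000).
EBIT × (1,480,000 − 730,000) = 412,000 × 1,480,000 − 103,000 × 730,000 = 534,570,000,000, so EBIT = 534,570,000,000 ÷ 750,000 = 712,760.00.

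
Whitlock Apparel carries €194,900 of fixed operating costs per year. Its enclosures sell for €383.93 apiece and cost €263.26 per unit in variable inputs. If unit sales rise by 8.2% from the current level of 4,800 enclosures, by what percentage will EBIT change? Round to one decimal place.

+12.4%

Contribution at this volume is 4,800 × €120.67 = €579,216.00.
Operating income = contribution − fixed costs = €579,216.00 − €194,900 = €384,316.00.
Degree of operating leverage = €579,216.00 / €384,316.00 = 1.5071.
%ΔEBIT = DOL × %ΔSales = 1.5071 × +8.2% = +12.4%.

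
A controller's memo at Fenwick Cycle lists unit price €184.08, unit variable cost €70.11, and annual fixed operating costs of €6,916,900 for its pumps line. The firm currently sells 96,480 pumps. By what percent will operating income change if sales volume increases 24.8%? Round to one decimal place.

+66.9%

Total contribution margin = 96,480 × €113.97 = €10,995,825.60.
Subtracting fixed costs: EBIT = €10,995,825.60 − €6,916,900 = €4,078,925.60.
DOL = contribution ÷ EBIT = €10,995,825.60 ÷ €4,078,925.60 = 2.6958.
Operating income changes by 2.6958 × +24.8% = +66.9%.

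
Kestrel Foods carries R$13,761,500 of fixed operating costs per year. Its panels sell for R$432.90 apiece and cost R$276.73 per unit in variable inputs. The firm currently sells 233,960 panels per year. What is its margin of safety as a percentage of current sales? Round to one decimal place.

62.3%

Each unit contributes R$432.90 − R$276.73 = R$156.17. Break-even units = R$13,761,500 ÷ R$156.17 = 88,118.72; break-even revenue = 88,118.72 × R$432.90 = R$38,146,592.50.
Current sales = 233,960 × R$432.90 = R$101,281,284.00.
Margin of safety = (R$101,281,284.00 − R$38,146,592.50) ÷ R$101,281,284.00 = 62.3%.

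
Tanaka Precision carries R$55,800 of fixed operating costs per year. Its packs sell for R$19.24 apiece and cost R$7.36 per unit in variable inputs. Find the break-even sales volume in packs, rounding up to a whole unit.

Unit CM = price − variable cost = R$19.24 − R$7.36 = R$11.88.
Break-even Q = R$55,800 / R$11.88 = 4,696.97 → 4,697 packs.

4,697 packs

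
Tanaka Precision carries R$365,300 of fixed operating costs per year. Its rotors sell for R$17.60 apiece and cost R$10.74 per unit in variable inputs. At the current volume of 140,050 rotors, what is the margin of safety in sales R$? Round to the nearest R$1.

R$1,527,667

Each unit contributes R$17.60 − R$10.74 = R$6.86. Break-even units = R$365,300 ÷ R$6.86 = 53,250.73; break-even revenue = 53,250.73 × R$17.60 = R$937,212.83.
Actual sales revenue = 140,050 × R$17.60 = R$2,464,880.00.
Margin of safety = R$2,464,880.00 − R$937,212.83 = R$1,527,667.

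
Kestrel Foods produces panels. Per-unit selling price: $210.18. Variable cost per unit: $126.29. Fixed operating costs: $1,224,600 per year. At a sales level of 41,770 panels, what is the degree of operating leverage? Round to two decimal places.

1.54

Contribution at this volume is 41,770 × $83.89 = $3,504,085.30.
EBIT = $3,504,085.30 − $1,224,600 = $2,279,485.30.
Degree of operating leverage = $3,504,085.30 / $2,279,485.30 = 1.5372.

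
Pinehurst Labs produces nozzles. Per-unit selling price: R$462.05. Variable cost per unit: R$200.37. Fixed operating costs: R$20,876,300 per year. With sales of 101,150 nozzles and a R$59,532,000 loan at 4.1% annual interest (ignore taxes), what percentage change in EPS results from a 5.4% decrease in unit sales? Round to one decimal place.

-45.3%

Total contribution margin = 101,150 × R$261.68 = R$26,468,932.00.
Operating income = contribution − fixed costs = R$26,468,932.00 − R$20,876,300 = R$5,592,632.00.
After interest of R$2,440,812.00, pre-tax earnings = R$3,151,820.00.
Degree of combined leverage = contribution ÷ (EBIT − I) = R$26,468,932.00 ÷ R$3,151,820.00 = 8.3980.
%ΔEPS = DCL × %ΔSales = 8.3980 × -5.4% = -45.3%.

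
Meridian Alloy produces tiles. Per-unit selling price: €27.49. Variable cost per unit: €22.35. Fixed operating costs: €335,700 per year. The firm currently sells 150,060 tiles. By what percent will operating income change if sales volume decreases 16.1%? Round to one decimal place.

-28.5%

Contribution at this volume is 150,060 × €5.14 = €771,308.40.
Subtracting fixed costs: EBIT = €771,308.40 − €335,700 = €435,608.40.
DOL = contribution ÷ EBIT = €771,308.40 ÷ €435,608.40 = 1.7706.
So EBIT moves 1.7706 × (-16.1%) = -28.5%.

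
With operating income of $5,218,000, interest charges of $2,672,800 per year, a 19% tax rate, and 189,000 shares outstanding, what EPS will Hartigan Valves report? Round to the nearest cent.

$10.91

Pre-tax income = $5,218,000 − $2,672,800.00 = $2,545,200.00.
After tax at 19%: net income = $2,545,200.00 × 0.81 = $2,061,612.00.
Per share: $2,061,612.00 / 189,000 shares = $10.91.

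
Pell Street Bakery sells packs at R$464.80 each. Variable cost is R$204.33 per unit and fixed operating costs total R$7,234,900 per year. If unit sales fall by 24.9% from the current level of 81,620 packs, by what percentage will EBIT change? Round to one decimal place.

Contribution at this volume is 81,620 × R$260.47 = R$21,259,561.40.
Operating income = contribution − fixed costs = R$21,259,561.40 − R$7,234,900 = R$14,024,661.40.
DOL = contribution ÷ EBIT = R$21,259,561.40 ÷ R$14,024,661.40 = 1.5159.
So EBIT moves 1.5159 × (-24.9%) = -37.7%.

-37.7%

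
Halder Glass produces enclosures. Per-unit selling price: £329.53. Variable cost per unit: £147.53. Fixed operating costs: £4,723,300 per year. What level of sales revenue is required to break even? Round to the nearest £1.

£8,552,028

CM per unit = £329.53 − £147.53 = £182.00; CM ratio = £182.00 / £329.53 = 0.5523.
Break-even revenue = fixed costs × price ÷ CM = £4,723,300 × £329.53 ÷ £182.00 = £8,552,028.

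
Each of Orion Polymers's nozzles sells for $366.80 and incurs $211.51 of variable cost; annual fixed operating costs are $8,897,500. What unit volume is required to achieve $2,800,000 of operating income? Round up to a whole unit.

Unit CM = price − variable cost = $366.80 − $211.51 = $155.29.
Need Q such that Q × $155.29 − $8,897,500 = $2,800,000, i.e. Q = $11,697,500 / $155.29 = 75,326.81 → 75,327.

75,327 nozzles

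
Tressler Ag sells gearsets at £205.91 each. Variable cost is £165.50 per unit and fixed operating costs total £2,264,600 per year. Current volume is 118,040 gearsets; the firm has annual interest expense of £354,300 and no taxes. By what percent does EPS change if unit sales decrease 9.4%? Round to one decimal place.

Contribution at this volume is 118,040 × £40.41 = £4,769,996.40.
EBIT = £4,769,996.40 − £2,264,600 = £2,505,396.40.
After interest of £354,300.00, pre-tax earnings = £2,151,096.40.
Degree of combined leverage = contribution ÷ (EBIT − I) = £4,769,996.40 ÷ £2,151,096.40 = 2.2175.
EPS therefore changes by 2.2175 × (-9.4%) = -20.8%.

-20.8%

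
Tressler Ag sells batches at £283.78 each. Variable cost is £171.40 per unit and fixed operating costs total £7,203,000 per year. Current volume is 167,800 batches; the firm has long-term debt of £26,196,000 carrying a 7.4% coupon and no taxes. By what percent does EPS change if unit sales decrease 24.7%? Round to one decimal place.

Contribution at this volume is 167,800 × £112.38 = £18,857,364.00.
Operating income = contribution − fixed costs = £18,857,364.00 − £7,203,000 = £11,654,364.00.
Interest = £1,938,504.00, so EBIT − I = £9,715,860.00.
DCL = total CM / (EBIT − I) = £18,857,364.00 / £9,715,860.00 = 1.9409.
EPS therefore changes by 1.9409 × (-24.7%) = -47.9%.

-47.9%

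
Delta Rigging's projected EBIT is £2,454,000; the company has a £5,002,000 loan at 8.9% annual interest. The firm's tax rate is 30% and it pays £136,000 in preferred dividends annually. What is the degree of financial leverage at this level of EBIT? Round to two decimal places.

1.35

Annual interest charges come to £445,178.00.
Preferred dividends grossed up pre-tax: £136,000 / (1 − 0.30) = £194,285.71.
DFL = EBIT ÷ [EBIT − I − D_p/(1−t)] = £2,454,000 ÷ [£2,454,000 − £445,178.00 − £194,285.71] = £2,454,000 ÷ £1,814,536.29 = 1.3524.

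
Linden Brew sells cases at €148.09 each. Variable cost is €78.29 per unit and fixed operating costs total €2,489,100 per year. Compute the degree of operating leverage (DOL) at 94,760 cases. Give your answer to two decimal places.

1.60

Contribution at this volume is 94,760 × €69.80 = €6,614,248.00.
Operating income = contribution − fixed costs = €6,614,248.00 − €2,489,100 = €4,125,148.00.
Degree of operating leverage = €6,614,248.00 / €4,125,148.00 = 1.6034.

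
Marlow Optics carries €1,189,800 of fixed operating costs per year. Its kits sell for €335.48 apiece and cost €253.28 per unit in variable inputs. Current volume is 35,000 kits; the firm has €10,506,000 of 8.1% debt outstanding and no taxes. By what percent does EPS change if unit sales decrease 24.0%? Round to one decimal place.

Contribution at this volume is 35,000 × €82.20 = €2,877,000.00.
Operating income = contribution − fixed costs = €2,877,000.00 − €1,189,800 = €1,687,200.00.
After interest of €850,986.00, pre-tax earnings = €836,214.00.
DCL = total CM / (EBIT − I) = €2,877,000.00 / €836,214.00 = 3.4405.
EPS therefore changes by 3.4405 × (-24.0%) = -82.6%.

-82.6%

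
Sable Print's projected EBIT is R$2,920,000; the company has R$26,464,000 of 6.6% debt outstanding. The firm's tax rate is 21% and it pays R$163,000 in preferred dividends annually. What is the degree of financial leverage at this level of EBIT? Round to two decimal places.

3.02

Annual interest charges come to R$1,746,624.00.
Preferred dividends grossed up pre-tax: R$163,000 / (1 − 0.21) = R$206,329.11.
DFL = EBIT ÷ [EBIT − I − D_p/(1−t)] = R$2,920,000 ÷ [R$2,920,000 − R$1,746,624.00 − R$206,329.11] = R$2,920,000 ÷ R$967,046.89 = 3.0195.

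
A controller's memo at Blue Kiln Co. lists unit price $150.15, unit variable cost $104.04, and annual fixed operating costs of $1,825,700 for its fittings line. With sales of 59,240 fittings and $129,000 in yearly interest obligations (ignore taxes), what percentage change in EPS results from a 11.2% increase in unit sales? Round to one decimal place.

+39.4%

At 59,240 units, contribution = 59,240 × $46.11 = $2,731,556.40.
Operating income = contribution − fixed costs = $2,731,556.40 − $1,825,700 = $905,856.40.
After interest of $129,000.00, pre-tax earnings = $776,856.40.
DCL = total CM / (EBIT − I) = $2,731,556.40 / $776,856.40 = 3.5162.
%ΔEPS = DCL × %ΔSales = 3.5162 × +11.2% = +39.4%.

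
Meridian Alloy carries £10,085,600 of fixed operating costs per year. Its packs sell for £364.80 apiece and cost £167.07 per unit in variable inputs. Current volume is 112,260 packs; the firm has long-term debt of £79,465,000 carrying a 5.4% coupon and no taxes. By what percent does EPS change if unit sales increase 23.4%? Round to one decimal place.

At 112,260 units, contribution = 112,260 × £197.73 = £22,197,169.80.
Operating income = contribution − fixed costs = £22,197,169.80 − £10,085,600 = £12,111,569.80.
Interest = £4,291,110.00, so EBIT − I = £7,820,459.80.
DCL = total CM / (EBIT − I) = £22,197,169.80 / £7,820,459.80 = 2.8383.
%ΔEPS = DCL × %ΔSales = 2.8383 × +23.4% = +66.4%.

+66.4%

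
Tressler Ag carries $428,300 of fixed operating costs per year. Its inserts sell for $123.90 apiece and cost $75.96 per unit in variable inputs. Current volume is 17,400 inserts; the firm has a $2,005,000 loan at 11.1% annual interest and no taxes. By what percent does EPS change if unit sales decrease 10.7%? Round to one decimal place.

Contribution at this volume is 17,400 × $47.94 = $834,156.00.
Subtracting fixed costs: EBIT = $834,156.00 − $428,300 = $405,856.00.
Interest = $222,555.00, so EBIT − I = $183,301.00.
Degree of combined leverage = contribution ÷ (EBIT − I) = $834,156.00 ÷ $183,301.00 = 4.5507.
EPS therefore changes by 4.5507 × (-10.7%) = -48.7%.

-48.7%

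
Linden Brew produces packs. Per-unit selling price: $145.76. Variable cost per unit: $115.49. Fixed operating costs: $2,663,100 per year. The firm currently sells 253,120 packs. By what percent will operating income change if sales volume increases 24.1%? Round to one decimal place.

+36.9%

Total contribution margin = 253,120 × $30.27 = $7,661,942.40.
EBIT = $7,661,942.40 − $2,663,100 = $4,998,842.40.
So DOL = total CM / EBIT = $7,661,942.40 / $4,998,842.40 = 1.5327.
So EBIT moves 1.5327 × (+24.1%) = +36.9%.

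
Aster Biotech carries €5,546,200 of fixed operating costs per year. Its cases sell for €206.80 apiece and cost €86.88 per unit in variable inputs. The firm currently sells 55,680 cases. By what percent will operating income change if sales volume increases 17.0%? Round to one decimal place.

Total contribution margin = 55,680 × €119.92 = €6,677,145.60.
EBIT = €6,677,145.60 − €5,546,200 = €1,130,945.60.
So DOL = total CM / EBIT = €6,677,145.60 / €1,130,945.60 = 5.9040.
%ΔEBIT = DOL × %ΔSales = 5.9040 × +17.0% = +100.4%.

+100.4%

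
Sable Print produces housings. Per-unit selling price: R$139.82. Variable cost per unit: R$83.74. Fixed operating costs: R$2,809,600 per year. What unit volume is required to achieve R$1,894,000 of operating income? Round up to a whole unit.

Unit CM = price − variable cost = R$139.82 − R$83.74 = R$56.08.
Need Q such that Q × R$56.08 − R$2,809,600 = R$1,894,000, i.e. Q = R$4,703,600 / R$56.08 = 83,873.04 → 83,874.

83,874 housings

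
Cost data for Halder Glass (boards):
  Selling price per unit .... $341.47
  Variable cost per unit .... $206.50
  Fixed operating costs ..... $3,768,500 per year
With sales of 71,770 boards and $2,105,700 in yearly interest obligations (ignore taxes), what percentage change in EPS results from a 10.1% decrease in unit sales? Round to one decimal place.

-25.7%

Total contribution margin = 71,770 × $134.97 = $9,686,796.90.
Subtracting fixed costs: EBIT = $9,686,796.90 − $3,768,500 = $5,918,296.90.
After interest of $2,105,700.00, pre-tax earnings = $3,812,596.90.
Degree of combined leverage = contribution ÷ (EBIT − I) = $9,686,796.90 ÷ $3,812,596.90 = 2.5407.
EPS therefore changes by 2.5407 × (-10.1%) = -25.7%.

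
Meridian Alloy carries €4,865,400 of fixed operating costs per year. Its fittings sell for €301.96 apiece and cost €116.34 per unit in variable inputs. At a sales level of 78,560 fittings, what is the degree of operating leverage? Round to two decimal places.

1.50

Total contribution margin = 78,560 × €185.62 = €14,582,307.20.
Subtracting fixed costs: EBIT = €14,582,307.20 − €4,865,400 = €9,716,907.20.
DOL = contribution ÷ EBIT = €14,582,307.20 ÷ €9,716,907.20 = 1.5007.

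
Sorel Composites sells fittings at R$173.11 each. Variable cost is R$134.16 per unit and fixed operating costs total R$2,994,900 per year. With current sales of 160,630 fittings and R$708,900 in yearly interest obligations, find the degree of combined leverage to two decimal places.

At 160,630 units, contribution = 160,630 × R$38.95 = R$6,256,538.50.
EBIT = R$6,256,538.50 − R$2,994,900 = R$3,261,638.50. Interest = R$708,900.00, so EBIT − I = R$2,552,738.50.
DCL = contribution ÷ (EBIT − I) = R$6,256,538.50 ÷ R$2,552,738.50 = 2.4509.

2.45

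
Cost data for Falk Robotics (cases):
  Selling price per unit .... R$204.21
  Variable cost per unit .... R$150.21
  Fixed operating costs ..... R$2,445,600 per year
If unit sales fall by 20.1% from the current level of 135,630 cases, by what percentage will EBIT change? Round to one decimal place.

Contribution at this volume is 135,630 × R$54.00 = R$7,324,020.00.
Operating income = contribution − fixed costs = R$7,324,020.00 − R$2,445,600 = R$4,878,420.00.
So DOL = total CM / EBIT = R$7,324,020.00 / R$4,878,420.00 = 1.5013.
%ΔEBIT = DOL × %ΔSales = 1.5013 × -20.1% = -30.2%.

-30.2%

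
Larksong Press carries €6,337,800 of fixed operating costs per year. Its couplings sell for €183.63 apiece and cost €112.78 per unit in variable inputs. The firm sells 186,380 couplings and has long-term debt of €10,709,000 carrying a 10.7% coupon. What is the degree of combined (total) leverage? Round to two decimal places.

At 186,380 units, contribution = 186,380 × €70.85 = €13,205,023.00.
Subtracting fixed costs: EBIT = €13,205,023.00 − €6,337,800 = €6,867,223.00. Interest = €1,145,863.00.
DOL = €13,205,023.00 ÷ €6,867,223.00 = 1.9229; DFL = €6,867,223.00 ÷ €5,721,360.00 = 1.2003.
DCL = DOL × DFL = 1.9229 × 1.2003 = 2.3081.

2.31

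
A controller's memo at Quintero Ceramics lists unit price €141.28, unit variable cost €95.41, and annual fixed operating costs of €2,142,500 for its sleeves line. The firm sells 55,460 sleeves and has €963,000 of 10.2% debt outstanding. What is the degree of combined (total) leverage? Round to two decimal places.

8.39

Contribution at this volume is 55,460 × €45.87 = €2,543,950.20.
EBIT = €2,543,950.20 − €2,142,500 = €401,450.20. Interest = €98,226.00, so EBIT − I = €303,224.20.
DCL = contribution ÷ (EBIT − I) = €2,543,950.20 ÷ €303,224.20 = 8.3897.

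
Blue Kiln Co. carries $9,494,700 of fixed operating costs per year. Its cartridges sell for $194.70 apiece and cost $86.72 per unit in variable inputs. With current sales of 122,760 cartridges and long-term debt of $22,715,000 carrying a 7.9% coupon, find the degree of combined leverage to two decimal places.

6.74

Total contribution margin = 122,760 × $107.98 = $13,255,624.80.
Subtracting fixed costs: EBIT = $13,255,624.80 − $9,494,700 = $3,760,924.80. Interest = $1,794,485.00, so EBIT − I = $1,966,439.80.
Degree of total leverage = total CM / (EBIT − interest) = $13,255,624.80 / $1,966,439.80 = 6.7409.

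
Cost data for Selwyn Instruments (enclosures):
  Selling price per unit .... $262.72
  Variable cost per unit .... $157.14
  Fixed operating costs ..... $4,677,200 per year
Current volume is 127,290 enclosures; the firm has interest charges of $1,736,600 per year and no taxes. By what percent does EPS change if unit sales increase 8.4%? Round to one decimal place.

+16.1%

At 127,290 units, contribution = 127,290 × $105.58 = $13,439,278.20.
Operating income = contribution − fixed costs = $13,439,278.20 − $4,677,200 = $8,762,078.20.
Interest = $1,736,600.00, so EBIT − I = $7,025,478.20.
Degree of combined leverage = contribution ÷ (EBIT − I) = $13,439,278.20 ÷ $7,025,478.20 = 1.9129.
EPS therefore changes by 1.9129 × (+8.4%) = +16.1%.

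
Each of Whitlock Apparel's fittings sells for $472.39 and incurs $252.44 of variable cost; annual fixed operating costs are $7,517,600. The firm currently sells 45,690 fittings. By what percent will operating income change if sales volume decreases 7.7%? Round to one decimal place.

At 45,690 units, contribution = 45,690 × $219.95 = $10,049,515.50.
Subtracting fixed costs: EBIT = $10,049,515.50 − $7,517,600 = $2,531,915.50.
Degree of operating leverage = $10,049,515.50 / $2,531,915.50 = 3.9691.
So EBIT moves 3.9691 × (-7.7%) = -30.6%.

-30.6%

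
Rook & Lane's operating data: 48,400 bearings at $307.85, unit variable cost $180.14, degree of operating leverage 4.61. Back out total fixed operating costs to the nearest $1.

$4,840,348

At 48,400 units, contribution = 48,400 × $127.71 = $6,181,164.00.
Since DOL = CM ÷ EBIT, EBIT = $6,181,164.00 ÷ 4.61 = $1,340,816.49.
Fixed costs = CM − EBIT = $6,181,164.00 − $1,340,816.49 = $4,840,348.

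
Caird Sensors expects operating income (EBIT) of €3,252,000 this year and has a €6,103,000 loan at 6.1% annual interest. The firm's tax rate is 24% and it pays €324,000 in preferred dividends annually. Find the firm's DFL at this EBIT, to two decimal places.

1.33

Annual interest charges come to €372,283.00.
Preferred dividends grossed up pre-tax: €324,000 / (1 − 0.24) = €426,315.79.
DFL = EBIT ÷ [EBIT − I − D_p/(1−t)] = €3,252,000 ÷ [€3,252,000 − €372,283.00 − €426,315.79] = €3,252,000 ÷ €2,453,401.21 = 1.3255.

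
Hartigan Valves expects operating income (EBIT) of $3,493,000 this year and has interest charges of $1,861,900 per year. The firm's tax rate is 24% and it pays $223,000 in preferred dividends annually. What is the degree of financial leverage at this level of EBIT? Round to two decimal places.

2.61

Interest = $1,861,900.00.
Preferred dividends grossed up pre-tax: $223,000 / (1 − 0.24) = $293,421.05.
DFL = EBIT ÷ [EBIT − I − D_p/(1−t)] = $3,493,000 ÷ [$3,493,000 − $1,861,900.00 − $293,421.05] = $3,493,000 ÷ $1,337,678.95 = 2.6112.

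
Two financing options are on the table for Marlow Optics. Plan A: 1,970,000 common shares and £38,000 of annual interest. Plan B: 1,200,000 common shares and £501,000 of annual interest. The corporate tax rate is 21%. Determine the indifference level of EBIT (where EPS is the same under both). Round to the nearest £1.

£1,222,558

Set EPS_A = EPS_B: (EBIT − £38,000)(1 − 0.21) ÷ 1,970,000 = (EBIT − £501,000)(1 − 0.21) ÷ 1,200,000.
Cancelling (1 − t) and cross-multiplying: 1,200,000·(EBIT − 38,000) = 1,970,000·(EBIT − 501,000).
Solving, EBIT = (501,000·1,970,000 − 38,000·1,200,000) / (1,970,000 − 1,200,000) = 941,370,000,000 / 770,000 = 1,222,558.44.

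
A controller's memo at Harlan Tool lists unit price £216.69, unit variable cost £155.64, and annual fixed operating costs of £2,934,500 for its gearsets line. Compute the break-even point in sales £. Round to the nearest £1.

£10,415,672

CM per unit = £216.69 − £155.64 = £61.05; CM ratio = £61.05 / £216.69 = 0.2817.
Break-even revenue = fixed costs × price ÷ CM = £2,934,500 × £216.69 ÷ £61.05 = £10,415,672.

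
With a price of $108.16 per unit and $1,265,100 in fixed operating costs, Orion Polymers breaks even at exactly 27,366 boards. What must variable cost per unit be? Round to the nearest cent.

$61.93

Contribution per unit must be FC / Q = $1,265,100 / 27,366 = $46.2289.
Hence VC = price − CM = $108.16 − $46.2289 = $61.93.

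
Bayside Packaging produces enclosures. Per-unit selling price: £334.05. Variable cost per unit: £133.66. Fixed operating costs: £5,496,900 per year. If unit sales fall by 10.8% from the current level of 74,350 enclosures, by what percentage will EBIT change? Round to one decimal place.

-17.1%

At 74,350 units, contribution = 74,350 × £200.39 = £14,898,996.50.
Operating income = contribution − fixed costs = £14,898,996.50 − £5,496,900 = £9,402,096.50.
Degree of operating leverage = £14,898,996.50 / £9,402,096.50 = 1.5846.
%ΔEBIT = DOL × %ΔSales = 1.5846 × -10.8% = -17.1%.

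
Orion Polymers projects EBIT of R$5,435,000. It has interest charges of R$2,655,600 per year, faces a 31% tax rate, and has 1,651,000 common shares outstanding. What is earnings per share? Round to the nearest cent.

R$1.16

Pre-tax income = R$5,435,000 − R$2,655,600.00 = R$2,779,400.00.
After tax at 31%: net income = R$2,779,400.00 × 0.69 = R$1,917,786.00.
EPS = R$1,917,786.00 ÷ 1,651,000 = R$1.16.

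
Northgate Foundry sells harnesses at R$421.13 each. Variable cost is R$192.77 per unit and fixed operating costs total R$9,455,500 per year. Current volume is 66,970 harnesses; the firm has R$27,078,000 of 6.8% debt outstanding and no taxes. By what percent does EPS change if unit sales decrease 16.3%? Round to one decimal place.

Contribution at this volume is 66,970 × R$228.36 = R$15,293,269.20.
Subtracting fixed costs: EBIT = R$15,293,269.20 − R$9,455,500 = R$5,837,769.20.
After interest of R$1,841,304.00, pre-tax earnings = R$3,996,465.20.
Degree of combined leverage = contribution ÷ (EBIT − I) = R$15,293,269.20 ÷ R$3,996,465.20 = 3.8267.
%ΔEPS = DCL × %ΔSales = 3.8267 × -16.3% = -62.4%.

-62.4%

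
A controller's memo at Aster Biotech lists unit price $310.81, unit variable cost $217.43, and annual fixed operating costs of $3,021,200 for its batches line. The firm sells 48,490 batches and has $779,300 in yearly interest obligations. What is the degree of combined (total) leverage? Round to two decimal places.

Total contribution margin = 48,490 × $93.38 = $4,527,996.20.
EBIT = $4,527,996.20 − $3,021,200 = $1,506,796.20. Interest = $779,300.00, so EBIT − I = $727,496.20.
DCL = contribution ÷ (EBIT − I) = $4,527,996.20 ÷ $727,496.20 = 6.2241.

6.22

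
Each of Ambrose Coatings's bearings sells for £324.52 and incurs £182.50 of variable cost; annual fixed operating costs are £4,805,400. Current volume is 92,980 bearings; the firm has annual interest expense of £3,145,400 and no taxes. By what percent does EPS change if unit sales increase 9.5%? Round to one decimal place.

At 92,980 units, contribution = 92,980 × £142.02 = £13,205,019.60.
Subtracting fixed costs: EBIT = £13,205,019.60 − £4,805,400 = £8,399,619.60.
Interest = £3,145,400.00, so EBIT − I = £5,254,219.60.
Degree of combined leverage = contribution ÷ (EBIT − I) = £13,205,019.60 ÷ £5,254,219.60 = 2.5132.
%ΔEPS = DCL × %ΔSales = 2.5132 × +9.5% = +23.9%.

+23.9%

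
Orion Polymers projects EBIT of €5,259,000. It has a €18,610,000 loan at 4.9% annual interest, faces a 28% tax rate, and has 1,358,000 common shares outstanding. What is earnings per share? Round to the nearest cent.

Pre-tax income = €5,259,000 − €911,890.00 = €4,347,110.00.
Net income = €4,347,110.00 × (1 − 0.28) = €3,129,919.20.
EPS = €3,129,919.20 ÷ 1,358,000 = €2.30.

€2.30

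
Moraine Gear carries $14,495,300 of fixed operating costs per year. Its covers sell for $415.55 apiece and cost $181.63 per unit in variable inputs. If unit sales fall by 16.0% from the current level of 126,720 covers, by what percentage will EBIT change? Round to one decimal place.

-31.3%

Contribution at this volume is 126,720 × $233.92 = $29,642,342.40.
EBIT = $29,642,342.40 − $14,495,300 = $15,147,042.40.
DOL = contribution ÷ EBIT = $29,642,342.40 ÷ $15,147,042.40 = 1.9570.
%ΔEBIT = DOL × %ΔSales = 1.9570 × -16.0% = -31.3%.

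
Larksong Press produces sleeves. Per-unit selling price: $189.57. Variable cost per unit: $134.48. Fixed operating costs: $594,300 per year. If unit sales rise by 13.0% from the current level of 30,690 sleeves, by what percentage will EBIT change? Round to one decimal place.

+20.0%

Contribution at this volume is 30,690 × $55.09 = $1,690,712.10.
EBIT = $1,690,712.10 − $594,300 = $1,096,412.10.
So DOL = total CM / EBIT = $1,690,712.10 / $1,096,412.10 = 1.5420.
%ΔEBIT = DOL × %ΔSales = 1.5420 × +13.0% = +20.0%.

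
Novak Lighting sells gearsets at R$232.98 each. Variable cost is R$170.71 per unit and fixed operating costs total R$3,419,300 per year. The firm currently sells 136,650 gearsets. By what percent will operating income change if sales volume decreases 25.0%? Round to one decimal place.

At 136,650 units, contribution = 136,650 × R$62.27 = R$8,509,195.50.
Subtracting fixed costs: EBIT = R$8,509,195.50 − R$3,419,300 = R$5,089,895.50.
Degree of operating leverage = R$8,509,195.50 / R$5,089,895.50 = 1.6718.
%ΔEBIT = DOL × %ΔSales = 1.6718 × -25.0% = -41.8%.

-41.8%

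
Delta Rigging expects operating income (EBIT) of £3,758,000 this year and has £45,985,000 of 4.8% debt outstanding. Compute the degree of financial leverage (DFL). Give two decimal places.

2.42

Annual interest charges come to £2,207,280.00.
Degree of financial leverage = EBIT / (EBIT − interest) = £3,758,000 / £1,550,720.00 = 2.4234.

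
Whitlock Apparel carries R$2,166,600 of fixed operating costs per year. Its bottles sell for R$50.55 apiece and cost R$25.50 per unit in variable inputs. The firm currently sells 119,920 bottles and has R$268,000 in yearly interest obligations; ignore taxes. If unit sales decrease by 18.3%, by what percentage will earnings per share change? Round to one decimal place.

Contribution at this volume is 119,920 × R$25.05 = R$3,003,996.00.
Subtracting fixed costs: EBIT = R$3,003,996.00 − R$2,166,600 = R$837,396.00.
After interest of R$268,000.00, pre-tax earnings = R$569,396.00.
Degree of combined leverage = contribution ÷ (EBIT − I) = R$3,003,996.00 ÷ R$569,396.00 = 5.2758.
EPS therefore changes by 5.2758 × (-18.3%) = -96.5%.

-96.5%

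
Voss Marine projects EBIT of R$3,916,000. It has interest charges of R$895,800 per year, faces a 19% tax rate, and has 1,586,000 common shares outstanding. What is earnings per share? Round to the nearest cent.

R$1.54

Pre-tax income = R$3,916,000 − R$895,800.00 = R$3,020,200.00.
After tax at 19%: net income = R$3,020,200.00 × 0.81 = R$2,446,362.00.
Per share: R$2,446,362.00 / 1,586,000 shares = R$1.54.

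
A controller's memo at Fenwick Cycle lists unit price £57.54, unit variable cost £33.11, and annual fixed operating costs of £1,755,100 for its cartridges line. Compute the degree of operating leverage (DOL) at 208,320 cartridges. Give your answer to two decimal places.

1.53

Contribution at this volume is 208,320 × £24.43 = £5,089,257.60.
Operating income = contribution − fixed costs = £5,089,257.60 − £1,755,100 = £3,334,157.60.
DOL = contribution ÷ EBIT = £5,089,257.60 ÷ £3,334,157.60 = 1.5264.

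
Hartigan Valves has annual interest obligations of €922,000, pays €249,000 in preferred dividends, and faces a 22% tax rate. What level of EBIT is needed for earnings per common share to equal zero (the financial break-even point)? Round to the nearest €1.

Preferred dividends are paid after tax, so their pre-tax equivalent is €249,000 ÷ (1 − 0.22) = €319,230.77.
Financial break-even EBIT = interest + D_p ÷ (1 − t) = €922,000 + €319,230.77 = €1,241,230.77.

€1,241,231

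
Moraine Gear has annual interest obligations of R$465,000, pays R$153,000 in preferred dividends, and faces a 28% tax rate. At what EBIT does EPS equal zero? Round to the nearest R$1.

Grossing the preferred dividend up to pre-tax terms: R$153,000 / (1 − 0.28) = R$212,500.00.
EPS = 0 when EBIT covers interest plus the pre-tax preferred burden: R$465,000 + R$212,500.00 = R$677,500.00.

R$677,500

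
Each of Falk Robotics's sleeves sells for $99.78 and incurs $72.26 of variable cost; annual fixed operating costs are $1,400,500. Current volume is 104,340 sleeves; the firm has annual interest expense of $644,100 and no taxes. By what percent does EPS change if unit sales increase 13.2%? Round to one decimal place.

+45.8%

Total contribution margin = 104,340 × $27.52 = $2,871,436.80.
EBIT = $2,871,436.80 − $1,400,500 = $1,470,936.80.
After interest of $644,100.00, pre-tax earnings = $826,836.80.
Degree of combined leverage = contribution ÷ (EBIT − I) = $2,871,436.80 ÷ $826,836.80 = 3.4728.
%ΔEPS = DCL × %ΔSales = 3.4728 × +13.2% = +45.8%.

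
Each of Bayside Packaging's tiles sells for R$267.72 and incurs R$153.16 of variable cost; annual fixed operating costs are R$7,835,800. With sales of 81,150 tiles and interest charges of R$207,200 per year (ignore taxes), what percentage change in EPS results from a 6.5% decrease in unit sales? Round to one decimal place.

-48.2%

At 81,150 units, contribution = 81,150 × R$114.56 = R$9,296,544.00.
Subtracting fixed costs: EBIT = R$9,296,544.00 − R$7,835,800 = R$1,460,744.00.
After interest of R$207,200.00, pre-tax earnings = R$1,253,544.00.
Degree of combined leverage = contribution ÷ (EBIT − I) = R$9,296,544.00 ÷ R$1,253,544.00 = 7.4162.
EPS therefore changes by 7.4162 × (-6.5%) = -48.2%.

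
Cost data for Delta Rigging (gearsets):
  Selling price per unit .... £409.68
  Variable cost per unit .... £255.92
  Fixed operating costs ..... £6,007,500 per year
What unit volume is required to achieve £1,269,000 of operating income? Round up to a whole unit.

Contribution margin per unit = £409.68 − £255.92 = £153.76.
Required volume = (fixed costs + target profit) ÷ CM = (£6,007,500 + £1,269,000) ÷ £153.76 = 47,323.75, so 47,324 gearsets.

47,324 gearsets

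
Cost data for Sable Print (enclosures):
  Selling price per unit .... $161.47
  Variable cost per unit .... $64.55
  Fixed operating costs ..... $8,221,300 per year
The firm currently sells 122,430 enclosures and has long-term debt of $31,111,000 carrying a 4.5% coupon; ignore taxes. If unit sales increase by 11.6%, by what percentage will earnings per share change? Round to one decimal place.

Total contribution margin = 122,430 × $96.92 = $11,865,915.60.
Operating income = contribution − fixed costs = $11,865,915.60 − $8,221,300 = $3,644,615.60.
After interest of $1,399,995.00, pre-tax earnings = $2,244,620.60.
Degree of combined leverage = contribution ÷ (EBIT − I) = $11,865,915.60 ÷ $2,244,620.60 = 5.2864.
EPS therefore changes by 5.2864 × (+11.6%) = +61.3%.

+61.3%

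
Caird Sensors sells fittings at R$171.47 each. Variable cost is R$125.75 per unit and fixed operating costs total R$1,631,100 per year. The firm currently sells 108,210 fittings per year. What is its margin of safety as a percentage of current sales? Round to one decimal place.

Each unit contributes R$171.47 − R$125.75 = R$45.72. Break-even units = R$1,631,100 ÷ R$45.72 = 35,675.85; break-even revenue = 35,675.85 × R$171.47 = R$6,117,338.52.
Current sales = 108,210 × R$171.47 = R$18,554,768.70.
Margin of safety = (R$18,554,768.70 − R$6,117,338.52) ÷ R$18,554,768.70 = 67.0%.

67.0%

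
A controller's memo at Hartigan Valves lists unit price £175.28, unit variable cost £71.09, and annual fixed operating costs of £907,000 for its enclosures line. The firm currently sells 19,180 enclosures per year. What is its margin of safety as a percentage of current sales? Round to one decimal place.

54.6%

Each unit contributes £175.28 − £71.09 = £104.19. Break-even units = £907,000 ÷ £104.19 = 8,705.25; break-even revenue = 8,705.25 × £175.28 = £1,525,856.22.
Actual sales revenue = 19,180 × £175.28 = £3,361,870.40.
Margin of safety = (£3,361,870.40 − £1,525,856.22) ÷ £3,361,870.40 = 54.6%.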